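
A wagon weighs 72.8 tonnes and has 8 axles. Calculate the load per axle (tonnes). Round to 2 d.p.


Load per axle = total weight / number of axles
Load = 72.8 / 8
Load = 9.10 tonnes

9.10


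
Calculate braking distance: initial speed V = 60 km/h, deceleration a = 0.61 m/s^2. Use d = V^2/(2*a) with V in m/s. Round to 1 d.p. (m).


Convert speed: V = 60 / 3.6 = 16.6667 m/s
V^2 = 277.7778
d = 277.7778 / (2 * 0.61)
d = 277.7778 / 1.22
d = 227.7 m

227.7


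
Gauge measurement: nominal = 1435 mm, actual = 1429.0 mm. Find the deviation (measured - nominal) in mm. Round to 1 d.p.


Deviation = measured - nominal
Deviation = 1429.0 - 1435
Deviation = -6.0 mm

-6.0


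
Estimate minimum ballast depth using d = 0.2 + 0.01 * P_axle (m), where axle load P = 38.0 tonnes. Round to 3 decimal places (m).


d = 0.2 + 0.01 * 38.0
d = 0.2 + 0.38
d = 0.580 m

0.580


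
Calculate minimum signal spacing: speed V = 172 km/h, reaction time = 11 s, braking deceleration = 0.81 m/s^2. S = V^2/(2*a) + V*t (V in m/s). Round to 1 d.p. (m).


V = 172 / 3.6 = 47.7778 m/s
Braking distance = 47.7778^2 / (2*0.81) = 1409.084 m
Sighting distance = 47.7778 * 11 = 525.5556 m
S = 1409.084 + 525.5556 = 1934.6 m

1934.6


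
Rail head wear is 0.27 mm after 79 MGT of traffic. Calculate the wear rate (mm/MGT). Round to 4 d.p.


Wear rate = total wear / cumulative tonnage
Rate = 0.27 / 79
Rate = 0.0034 mm/MGT

0.0034


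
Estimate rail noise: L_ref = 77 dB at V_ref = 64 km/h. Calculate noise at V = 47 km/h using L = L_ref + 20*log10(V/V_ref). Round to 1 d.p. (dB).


V/V_ref = 47 / 64 = 0.734375
log10(0.734375) = -0.134082
20 * -0.134082 = -2.6816
L = 77 + -2.6816 = 74.3 dB

74.3


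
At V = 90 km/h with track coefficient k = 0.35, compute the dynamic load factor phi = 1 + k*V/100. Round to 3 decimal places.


phi = 1 + k * V / 100
phi = 1 + 0.35 * 90 / 100
phi = 1 + 0.315
phi = 1.315

1.315


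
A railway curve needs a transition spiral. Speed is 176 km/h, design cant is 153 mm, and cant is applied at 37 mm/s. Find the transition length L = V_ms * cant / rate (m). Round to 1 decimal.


Convert speed: V = 176 / 3.6 = 48.8889 m/s
L = 48.8889 * 153 / 37
L = 7480.0 / 37
L = 202.2 m

202.2


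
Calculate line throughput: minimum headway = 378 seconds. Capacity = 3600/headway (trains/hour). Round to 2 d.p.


Capacity = 3600 / headway
Capacity = 3600 / 378
Capacity = 9.52 trains/hour

9.52


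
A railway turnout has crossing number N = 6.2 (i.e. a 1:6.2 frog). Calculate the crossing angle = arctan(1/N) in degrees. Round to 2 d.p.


1/N = 1/6.2 = 0.16129
angle = arctan(0.16129) = 0.159913 rad
angle = 0.159913 * 180/pi = 9.16 degrees

9.16


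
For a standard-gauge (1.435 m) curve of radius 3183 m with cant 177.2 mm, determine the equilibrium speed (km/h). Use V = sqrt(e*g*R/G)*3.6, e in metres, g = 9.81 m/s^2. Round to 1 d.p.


Convert cant: e = 177.2 mm = 0.1772 m
V_ms = sqrt(0.1772 * 9.81 * 3183 / 1.435)
V_ms = sqrt(3855.826311) = 62.0953 m/s
V = 62.0953 * 3.6 = 223.5 km/h

223.5


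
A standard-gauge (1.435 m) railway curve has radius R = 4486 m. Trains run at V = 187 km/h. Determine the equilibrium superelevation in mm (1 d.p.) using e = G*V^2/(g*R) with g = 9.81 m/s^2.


Convert speed: V = 187 / 3.6 = 51.9444 m/s
Apply formula: e = 1.435 * 51.9444^2 / (9.81 * 4486)
e = 1.435 * 2698.2253 / 44007.66
e = 0.087984 m = 88.0 mm

88.0


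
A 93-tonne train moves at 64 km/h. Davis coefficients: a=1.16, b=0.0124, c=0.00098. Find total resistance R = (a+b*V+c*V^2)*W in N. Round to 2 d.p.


b*V = 0.0124 * 64 = 0.7936
c*V^2 = 0.00098 * 4096 = 4.01408
R_per_t = 1.16 + 0.7936 + 4.01408 = 5.96768 N/t
R_total = 5.96768 * 93 = 554.99 N

554.99


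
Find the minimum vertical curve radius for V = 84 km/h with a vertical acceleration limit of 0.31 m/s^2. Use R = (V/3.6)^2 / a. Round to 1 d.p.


Convert speed: V = 84 / 3.6 = 23.3333 m/s
V^2 = 544.4444 m^2/s^2
R_v = 544.4444 / 0.31
R_v = 1756.3 m

1756.3


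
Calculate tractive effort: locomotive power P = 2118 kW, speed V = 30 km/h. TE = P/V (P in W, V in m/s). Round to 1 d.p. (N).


Convert: P = 2118 kW = 2118000 W
V = 30 / 3.6 = 8.3333 m/s
TE = 2118000 / 8.3333
TE = 254160.0 N

254160.0


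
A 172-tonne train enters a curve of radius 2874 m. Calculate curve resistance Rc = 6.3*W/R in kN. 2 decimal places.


Rc = 6.3 * W / R
Rc = 6.3 * 172 / 2874
Rc = 1083.6 / 2874
Rc = 0.38 kN

0.38


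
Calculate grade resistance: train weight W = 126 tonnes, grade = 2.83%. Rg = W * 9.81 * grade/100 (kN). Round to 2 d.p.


Rg = W * 9.81 * grade / 100
Rg = 126 * 9.81 * 2.83 / 100
Rg = 1236.06 * 0.0283
Rg = 34.98 kN

34.98


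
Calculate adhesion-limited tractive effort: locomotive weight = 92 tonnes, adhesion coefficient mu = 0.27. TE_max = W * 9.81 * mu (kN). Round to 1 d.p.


TE_max = W * g * mu
TE_max = 92 * 9.81 * 0.27
TE_max = 902.52 * 0.27
TE_max = 243.7 kN

243.7


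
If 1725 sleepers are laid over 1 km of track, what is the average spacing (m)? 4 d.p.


Spacing = 1000 m / number of sleepers
Spacing = 1000 / 1725
Spacing = 0.5797 m

0.5797


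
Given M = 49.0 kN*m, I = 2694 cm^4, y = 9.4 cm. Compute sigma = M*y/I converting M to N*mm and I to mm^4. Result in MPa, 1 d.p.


Convert units:
M = 49.0 kN*m = 49000000 N*mm
y = 9.4 cm = 94 mm
I = 2694 cm^4 = 26940000 mm^4
sigma = 49000000 * 94 / 26940000
sigma = 171.0 MPa

171.0


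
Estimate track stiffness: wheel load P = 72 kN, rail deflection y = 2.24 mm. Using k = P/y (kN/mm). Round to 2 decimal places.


Track stiffness k = P / y
k = 72 / 2.24
k = 32.14 kN/mm

32.14


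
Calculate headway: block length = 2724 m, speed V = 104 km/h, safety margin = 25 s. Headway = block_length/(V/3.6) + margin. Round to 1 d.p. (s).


V = 104 / 3.6 = 28.8889 m/s
Block traversal time = 2724 / 28.8889 = 94.2923 s
Headway = 94.2923 + 25
Headway = 119.3 s

119.3


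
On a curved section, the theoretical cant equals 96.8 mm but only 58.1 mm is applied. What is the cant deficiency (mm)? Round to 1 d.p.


Cant deficiency = equilibrium cant - actual cant
CD = 96.8 - 58.1
CD = 38.7 mm

38.7


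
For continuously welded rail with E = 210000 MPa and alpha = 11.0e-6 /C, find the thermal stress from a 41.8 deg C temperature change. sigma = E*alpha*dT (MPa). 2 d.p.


sigma = E * alpha * dT
sigma = 210000 * 11.0e-6 * 41.8
sigma = 2.31 * 41.8
sigma = 96.56 MPa

96.56


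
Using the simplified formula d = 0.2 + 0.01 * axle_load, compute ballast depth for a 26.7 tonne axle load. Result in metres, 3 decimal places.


d = 0.2 + 0.01 * 26.7
d = 0.2 + 0.267
d = 0.467 m

0.467


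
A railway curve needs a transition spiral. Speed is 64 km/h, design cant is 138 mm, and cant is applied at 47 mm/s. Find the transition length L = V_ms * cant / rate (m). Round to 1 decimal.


Convert speed: V = 64 / 3.6 = 17.7778 m/s
L = 17.7778 * 138 / 47
L = 2453.3333 / 47
L = 52.2 m

52.2


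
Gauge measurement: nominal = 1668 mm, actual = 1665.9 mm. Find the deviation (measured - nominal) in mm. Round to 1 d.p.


Deviation = measured - nominal
Deviation = 1665.9 - 1668
Deviation = -2.1 mm

-2.1


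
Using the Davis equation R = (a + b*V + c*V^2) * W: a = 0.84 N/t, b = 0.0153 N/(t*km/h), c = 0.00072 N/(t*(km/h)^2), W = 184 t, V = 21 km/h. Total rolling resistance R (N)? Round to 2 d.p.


b*V = 0.0153 * 21 = 0.3213
c*V^2 = 0.00072 * 441 = 0.31752
R_per_t = 0.84 + 0.3213 + 0.31752 = 1.47882 N/t
R_total = 1.47882 * 184 = 272.10 N

272.10


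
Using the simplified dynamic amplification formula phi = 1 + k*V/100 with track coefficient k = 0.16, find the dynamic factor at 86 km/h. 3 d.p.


phi = 1 + k * V / 100
phi = 1 + 0.16 * 86 / 100
phi = 1 + 0.1376
phi = 1.138

1.138


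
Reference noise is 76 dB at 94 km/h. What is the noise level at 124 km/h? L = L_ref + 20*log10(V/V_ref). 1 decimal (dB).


V/V_ref = 124 / 94 = 1.319149
log10(1.319149) = 0.120294
20 * 0.120294 = 2.4059
L = 76 + 2.4059 = 78.4 dB

78.4


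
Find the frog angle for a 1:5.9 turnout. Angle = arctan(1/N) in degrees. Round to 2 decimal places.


1/N = 1/5.9 = 0.169492
angle = arctan(0.169492) = 0.167896 rad
angle = 0.167896 * 180/pi = 9.62 degrees

9.62


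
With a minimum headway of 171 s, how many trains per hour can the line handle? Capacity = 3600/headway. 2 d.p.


Capacity = 3600 / headway
Capacity = 3600 / 171
Capacity = 21.05 trains/hour

21.05


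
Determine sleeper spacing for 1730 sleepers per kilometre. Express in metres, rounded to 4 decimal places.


Spacing = 1000 m / number of sleepers
Spacing = 1000 / 1730
Spacing = 0.5780 m

0.5780


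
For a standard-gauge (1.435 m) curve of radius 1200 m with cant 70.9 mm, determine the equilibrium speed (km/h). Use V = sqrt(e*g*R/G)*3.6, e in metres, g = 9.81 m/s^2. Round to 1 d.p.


Convert cant: e = 70.9 mm = 0.0709 m
V_ms = sqrt(0.0709 * 9.81 * 1200 / 1.435)
V_ms = sqrt(581.627038) = 24.1169 m/s
V = 24.1169 * 3.6 = 86.8 km/h

86.8


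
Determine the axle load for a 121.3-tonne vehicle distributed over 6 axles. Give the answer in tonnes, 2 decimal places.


Load per axle = total weight / number of axles
Load = 121.3 / 6
Load = 20.22 tonnes

20.22


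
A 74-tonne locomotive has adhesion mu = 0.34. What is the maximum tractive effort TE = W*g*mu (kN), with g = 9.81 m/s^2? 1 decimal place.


TE_max = W * g * mu
TE_max = 74 * 9.81 * 0.34
TE_max = 725.94 * 0.34
TE_max = 246.8 kN

246.8


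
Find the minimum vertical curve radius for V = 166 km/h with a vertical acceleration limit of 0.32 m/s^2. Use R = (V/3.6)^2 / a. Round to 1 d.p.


Convert speed: V = 166 / 3.6 = 46.1111 m/s
V^2 = 2126.2346 m^2/s^2
R_v = 2126.2346 / 0.32
R_v = 6644.5 m

6644.5


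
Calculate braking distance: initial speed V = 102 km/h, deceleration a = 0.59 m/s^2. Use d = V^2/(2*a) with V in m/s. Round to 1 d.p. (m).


Convert speed: V = 102 / 3.6 = 28.3333 m/s
V^2 = 802.7778
d = 802.7778 / (2 * 0.59)
d = 802.7778 / 1.18
d = 680.3 m

680.3


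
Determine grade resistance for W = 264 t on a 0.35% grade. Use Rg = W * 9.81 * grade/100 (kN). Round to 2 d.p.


Rg = W * 9.81 * grade / 100
Rg = 264 * 9.81 * 0.35 / 100
Rg = 2589.84 * 0.0035
Rg = 9.06 kN

9.06


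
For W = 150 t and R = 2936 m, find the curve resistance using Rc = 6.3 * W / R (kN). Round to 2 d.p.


Rc = 6.3 * W / R
Rc = 6.3 * 150 / 2936
Rc = 945.0 / 2936
Rc = 0.32 kN

0.32


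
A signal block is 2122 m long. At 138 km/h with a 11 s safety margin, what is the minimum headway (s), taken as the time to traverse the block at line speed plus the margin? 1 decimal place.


V = 138 / 3.6 = 38.3333 m/s
Block traversal time = 2122 / 38.3333 = 55.3565 s
Headway = 55.3565 + 11
Headway = 66.4 s

66.4


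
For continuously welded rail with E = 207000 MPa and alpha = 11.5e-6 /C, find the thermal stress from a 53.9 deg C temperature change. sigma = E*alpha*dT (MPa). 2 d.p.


sigma = E * alpha * dT
sigma = 207000 * 11.5e-6 * 53.9
sigma = 2.3805 * 53.9
sigma = 128.31 MPa

128.31


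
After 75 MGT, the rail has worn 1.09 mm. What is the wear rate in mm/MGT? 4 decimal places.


Wear rate = total wear / cumulative tonnage
Rate = 1.09 / 75
Rate = 0.0145 mm/MGT

0.0145


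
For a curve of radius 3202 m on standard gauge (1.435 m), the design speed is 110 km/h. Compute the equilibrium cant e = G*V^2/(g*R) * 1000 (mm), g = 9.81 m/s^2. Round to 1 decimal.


Convert speed: V = 110 / 3.6 = 30.5556 m/s
Apply formula: e = 1.435 * 30.5556^2 / (9.81 * 3202)
e = 1.435 * 933.642 / 31411.62
e = 0.042652 m = 42.7 mm

42.7


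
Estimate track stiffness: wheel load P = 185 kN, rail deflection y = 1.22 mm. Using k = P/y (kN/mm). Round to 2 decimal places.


Track stiffness k = P / y
k = 185 / 1.22
k = 151.64 kN/mm

151.64


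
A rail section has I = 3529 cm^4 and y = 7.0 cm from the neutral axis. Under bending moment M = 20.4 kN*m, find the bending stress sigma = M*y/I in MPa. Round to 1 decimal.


Convert units:
M = 20.4 kN*m = 20400000 N*mm
y = 7.0 cm = 70 mm
I = 3529 cm^4 = 35290000 mm^4
sigma = 20400000 * 70 / 35290000
sigma = 40.5 MPa

40.5


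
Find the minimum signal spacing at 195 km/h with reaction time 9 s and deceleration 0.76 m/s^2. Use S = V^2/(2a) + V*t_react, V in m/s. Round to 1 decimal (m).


V = 195 / 3.6 = 54.1667 m/s
Braking distance = 54.1667^2 / (2*0.76) = 1930.2814 m
Sighting distance = 54.1667 * 9 = 487.5 m
S = 1930.2814 + 487.5 = 2417.8 m

2417.8


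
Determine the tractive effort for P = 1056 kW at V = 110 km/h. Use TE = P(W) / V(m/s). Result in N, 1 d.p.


Convert: P = 1056 kW = 1056000 W
V = 110 / 3.6 = 30.5556 m/s
TE = 1056000 / 30.5556
TE = 34560.0 N

34560.0


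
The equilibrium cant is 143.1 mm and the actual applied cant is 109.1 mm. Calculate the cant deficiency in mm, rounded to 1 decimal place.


Cant deficiency = equilibrium cant - actual cant
CD = 143.1 - 109.1
CD = 34.0 mm

34.0


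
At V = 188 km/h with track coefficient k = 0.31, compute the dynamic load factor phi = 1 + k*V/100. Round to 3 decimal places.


phi = 1 + k * V / 100
phi = 1 + 0.31 * 188 / 100
phi = 1 + 0.5828
phi = 1.583

1.583


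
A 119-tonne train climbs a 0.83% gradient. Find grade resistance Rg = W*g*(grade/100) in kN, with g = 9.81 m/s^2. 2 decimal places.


Rg = W * 9.81 * grade / 100
Rg = 119 * 9.81 * 0.83 / 100
Rg = 1167.39 * 0.0083
Rg = 9.69 kN

9.69


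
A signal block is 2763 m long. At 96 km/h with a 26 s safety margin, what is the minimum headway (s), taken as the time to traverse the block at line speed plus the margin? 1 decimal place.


V = 96 / 3.6 = 26.6667 m/s
Block traversal time = 2763 / 26.6667 = 103.6125 s
Headway = 103.6125 + 26
Headway = 129.6 s

129.6


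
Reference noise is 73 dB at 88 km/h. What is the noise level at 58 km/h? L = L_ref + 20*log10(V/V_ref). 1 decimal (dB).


V/V_ref = 58 / 88 = 0.659091
log10(0.659091) = -0.181055
20 * -0.181055 = -3.6211
L = 73 + -3.6211 = 69.4 dB

69.4


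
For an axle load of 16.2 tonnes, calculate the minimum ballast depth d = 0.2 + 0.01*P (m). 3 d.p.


d = 0.2 + 0.01 * 16.2
d = 0.2 + 0.162
d = 0.362 m

0.362


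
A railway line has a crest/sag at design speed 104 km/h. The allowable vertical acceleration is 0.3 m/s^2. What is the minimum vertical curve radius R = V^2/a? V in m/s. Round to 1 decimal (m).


Convert speed: V = 104 / 3.6 = 28.8889 m/s
V^2 = 834.5679 m^2/s^2
R_v = 834.5679 / 0.3
R_v = 2781.9 m

2781.9


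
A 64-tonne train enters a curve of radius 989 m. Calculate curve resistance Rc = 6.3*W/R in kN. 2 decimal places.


Rc = 6.3 * W / R
Rc = 6.3 * 64 / 989
Rc = 403.2 / 989
Rc = 0.41 kN

0.41


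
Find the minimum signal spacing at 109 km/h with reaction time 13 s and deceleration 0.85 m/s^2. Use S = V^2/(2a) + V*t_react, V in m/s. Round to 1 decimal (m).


V = 109 / 3.6 = 30.2778 m/s
Braking distance = 30.2778^2 / (2*0.85) = 539.2611 m
Sighting distance = 30.2778 * 13 = 393.6111 m
S = 539.2611 + 393.6111 = 932.9 m

932.9


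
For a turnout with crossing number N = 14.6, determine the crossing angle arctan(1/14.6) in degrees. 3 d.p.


1/N = 1/14.6 = 0.068493
angle = arctan(0.068493) = 0.068386 rad
angle = 0.068386 * 180/pi = 3.918 degrees

3.918


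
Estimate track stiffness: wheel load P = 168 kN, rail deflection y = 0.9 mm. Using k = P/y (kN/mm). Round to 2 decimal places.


Track stiffness k = P / y
k = 168 / 0.9
k = 186.67 kN/mm

186.67


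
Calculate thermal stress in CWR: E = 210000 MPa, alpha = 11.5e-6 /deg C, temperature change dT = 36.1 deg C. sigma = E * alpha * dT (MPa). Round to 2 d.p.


sigma = E * alpha * dT
sigma = 210000 * 11.5e-6 * 36.1
sigma = 2.415 * 36.1
sigma = 87.18 MPa

87.18


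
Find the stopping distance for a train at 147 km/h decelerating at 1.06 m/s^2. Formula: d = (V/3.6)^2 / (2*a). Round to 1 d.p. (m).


Convert speed: V = 147 / 3.6 = 40.8333 m/s
V^2 = 1667.3611
d = 1667.3611 / (2 * 1.06)
d = 1667.3611 / 2.12
d = 786.5 m

786.5


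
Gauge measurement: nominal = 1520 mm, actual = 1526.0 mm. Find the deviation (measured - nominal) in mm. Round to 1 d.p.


Deviation = measured - nominal
Deviation = 1526.0 - 1520
Deviation = 6.0 mm

6.0


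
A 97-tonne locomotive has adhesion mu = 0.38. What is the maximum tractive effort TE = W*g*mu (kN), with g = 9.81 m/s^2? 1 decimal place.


TE_max = W * g * mu
TE_max = 97 * 9.81 * 0.38
TE_max = 951.57 * 0.38
TE_max = 361.6 kN

361.6


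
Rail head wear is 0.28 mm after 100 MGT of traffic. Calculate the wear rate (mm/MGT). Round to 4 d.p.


Wear rate = total wear / cumulative tonnage
Rate = 0.28 / 100
Rate = 0.0028 mm/MGT

0.0028


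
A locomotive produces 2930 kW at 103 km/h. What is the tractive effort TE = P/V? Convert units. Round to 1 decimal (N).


Convert: P = 2930 kW = 2930000 W
V = 103 / 3.6 = 28.6111 m/s
TE = 2930000 / 28.6111
TE = 102407.8 N

102407.8


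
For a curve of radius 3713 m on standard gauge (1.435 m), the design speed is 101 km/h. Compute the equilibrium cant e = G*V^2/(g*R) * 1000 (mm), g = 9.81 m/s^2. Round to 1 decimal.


Convert speed: V = 101 / 3.6 = 28.0556 m/s
Apply formula: e = 1.435 * 28.0556^2 / (9.81 * 3713)
e = 1.435 * 787.1142 / 36424.53
e = 0.03101 m = 31.0 mm

31.0


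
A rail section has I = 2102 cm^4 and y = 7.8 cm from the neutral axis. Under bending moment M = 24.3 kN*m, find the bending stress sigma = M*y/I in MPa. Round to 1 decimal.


Convert units:
M = 24.3 kN*m = 24300000 N*mm
y = 7.8 cm = 78 mm
I = 2102 cm^4 = 21020000 mm^4
sigma = 24300000 * 78 / 21020000
sigma = 90.2 MPa

90.2


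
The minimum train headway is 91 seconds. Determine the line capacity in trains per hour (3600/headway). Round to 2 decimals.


Capacity = 3600 / headway
Capacity = 3600 / 91
Capacity = 39.56 trains/hour

39.56


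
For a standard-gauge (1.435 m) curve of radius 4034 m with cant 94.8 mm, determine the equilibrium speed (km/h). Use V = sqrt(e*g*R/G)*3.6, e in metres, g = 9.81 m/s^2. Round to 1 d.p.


Convert cant: e = 94.8 mm = 0.0948 m
V_ms = sqrt(0.0948 * 9.81 * 4034 / 1.435)
V_ms = sqrt(2614.335604) = 51.1306 m/s
V = 51.1306 * 3.6 = 184.1 km/h

184.1


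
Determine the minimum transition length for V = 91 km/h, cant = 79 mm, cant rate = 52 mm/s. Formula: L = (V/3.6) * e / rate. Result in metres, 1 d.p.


Convert speed: V = 91 / 3.6 = 25.2778 m/s
L = 25.2778 * 79 / 52
L = 1996.9444 / 52
L = 38.4 m

38.4


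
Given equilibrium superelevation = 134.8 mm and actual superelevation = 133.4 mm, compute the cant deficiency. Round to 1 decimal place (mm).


Cant deficiency = equilibrium cant - actual cant
CD = 134.8 - 133.4
CD = 1.4 mm

1.4


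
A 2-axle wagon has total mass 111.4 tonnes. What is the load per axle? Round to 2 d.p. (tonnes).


Load per axle = total weight / number of axles
Load = 111.4 / 2
Load = 55.70 tonnes

55.70


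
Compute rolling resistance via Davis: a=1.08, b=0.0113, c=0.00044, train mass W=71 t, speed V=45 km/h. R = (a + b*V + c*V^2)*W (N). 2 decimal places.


b*V = 0.0113 * 45 = 0.5085
c*V^2 = 0.00044 * 2025 = 0.891
R_per_t = 1.08 + 0.5085 + 0.891 = 2.4795 N/t
R_total = 2.4795 * 71 = 176.04 N

176.04


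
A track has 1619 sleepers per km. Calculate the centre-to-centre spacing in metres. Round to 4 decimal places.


Spacing = 1000 m / number of sleepers
Spacing = 1000 / 1619
Spacing = 0.6177 m

0.6177


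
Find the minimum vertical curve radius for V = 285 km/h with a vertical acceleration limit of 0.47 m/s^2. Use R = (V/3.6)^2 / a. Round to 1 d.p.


Convert speed: V = 285 / 3.6 = 79.1667 m/s
V^2 = 6267.3611 m^2/s^2
R_v = 6267.3611 / 0.47
R_v = 13334.8 m

13334.8


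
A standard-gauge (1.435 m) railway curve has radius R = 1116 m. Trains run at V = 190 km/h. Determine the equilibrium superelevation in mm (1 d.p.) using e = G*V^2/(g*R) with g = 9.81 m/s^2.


Convert speed: V = 190 / 3.6 = 52.7778 m/s
Apply formula: e = 1.435 * 52.7778^2 / (9.81 * 1116)
e = 1.435 * 2785.4938 / 10947.96
e = 0.365108 m = 365.1 mm

365.1


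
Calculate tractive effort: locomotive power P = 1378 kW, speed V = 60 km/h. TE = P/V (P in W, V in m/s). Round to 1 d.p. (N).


Convert: P = 1378 kW = 1378000 W
V = 60 / 3.6 = 16.6667 m/s
TE = 1378000 / 16.6667
TE = 82680.0 N

82680.0


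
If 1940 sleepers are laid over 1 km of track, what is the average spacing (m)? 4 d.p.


Spacing = 1000 m / number of sleepers
Spacing = 1000 / 1940
Spacing = 0.5155 m

0.5155


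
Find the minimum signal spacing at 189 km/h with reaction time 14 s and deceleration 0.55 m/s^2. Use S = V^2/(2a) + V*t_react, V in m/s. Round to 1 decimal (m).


V = 189 / 3.6 = 52.5 m/s
Braking distance = 52.5^2 / (2*0.55) = 2505.6818 m
Sighting distance = 52.5 * 14 = 735.0 m
S = 2505.6818 + 735.0 = 3240.7 m

3240.7


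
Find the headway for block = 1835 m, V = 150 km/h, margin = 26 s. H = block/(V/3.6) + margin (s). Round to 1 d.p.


V = 150 / 3.6 = 41.6667 m/s
Block traversal time = 1835 / 41.6667 = 44.04 s
Headway = 44.04 + 26
Headway = 70.0 s

70.0


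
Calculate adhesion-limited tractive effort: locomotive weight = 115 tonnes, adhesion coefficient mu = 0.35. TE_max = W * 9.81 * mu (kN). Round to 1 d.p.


TE_max = W * g * mu
TE_max = 115 * 9.81 * 0.35
TE_max = 1128.15 * 0.35
TE_max = 394.9 kN

394.9


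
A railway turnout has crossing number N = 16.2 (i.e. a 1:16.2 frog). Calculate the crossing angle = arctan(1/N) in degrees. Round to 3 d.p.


1/N = 1/16.2 = 0.061728
angle = arctan(0.061728) = 0.06165 rad
angle = 0.06165 * 180/pi = 3.532 degrees

3.532


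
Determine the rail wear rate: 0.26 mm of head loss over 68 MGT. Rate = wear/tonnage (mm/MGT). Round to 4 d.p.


Wear rate = total wear / cumulative tonnage
Rate = 0.26 / 68
Rate = 0.0038 mm/MGT

0.0038


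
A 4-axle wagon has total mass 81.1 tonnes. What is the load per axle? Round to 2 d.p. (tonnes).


Load per axle = total weight / number of axles
Load = 81.1 / 4
Load = 20.28 tonnes

20.28


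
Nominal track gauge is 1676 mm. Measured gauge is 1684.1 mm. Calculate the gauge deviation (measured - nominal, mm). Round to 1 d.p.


Deviation = measured - nominal
Deviation = 1684.1 - 1676
Deviation = 8.1 mm

8.1


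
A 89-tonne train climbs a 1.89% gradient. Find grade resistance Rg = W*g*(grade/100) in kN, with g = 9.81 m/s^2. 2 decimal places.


Rg = W * 9.81 * grade / 100
Rg = 89 * 9.81 * 1.89 / 100
Rg = 873.09 * 0.0189
Rg = 16.50 kN

16.50


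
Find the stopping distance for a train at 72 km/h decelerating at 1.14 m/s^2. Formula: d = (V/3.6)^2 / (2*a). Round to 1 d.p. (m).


Convert speed: V = 72 / 3.6 = 20.0 m/s
V^2 = 400.0
d = 400.0 / (2 * 1.14)
d = 400.0 / 2.28
d = 175.4 m

175.4


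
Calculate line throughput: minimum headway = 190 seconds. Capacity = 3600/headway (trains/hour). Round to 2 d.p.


Capacity = 3600 / headway
Capacity = 3600 / 190
Capacity = 18.95 trains/hour

18.95


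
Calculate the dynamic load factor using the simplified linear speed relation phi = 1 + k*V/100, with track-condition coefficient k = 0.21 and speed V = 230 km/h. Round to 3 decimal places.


phi = 1 + k * V / 100
phi = 1 + 0.21 * 230 / 100
phi = 1 + 0.483
phi = 1.483

1.483


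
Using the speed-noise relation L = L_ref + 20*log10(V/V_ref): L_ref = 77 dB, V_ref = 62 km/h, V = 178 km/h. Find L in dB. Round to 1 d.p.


V/V_ref = 178 / 62 = 2.870968
log10(2.870968) = 0.458028
20 * 0.458028 = 9.1606
L = 77 + 9.1606 = 86.2 dB

86.2


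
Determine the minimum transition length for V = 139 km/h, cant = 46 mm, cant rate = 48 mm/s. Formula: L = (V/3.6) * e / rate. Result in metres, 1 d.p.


Convert speed: V = 139 / 3.6 = 38.6111 m/s
L = 38.6111 * 46 / 48
L = 1776.1111 / 48
L = 37.0 m

37.0


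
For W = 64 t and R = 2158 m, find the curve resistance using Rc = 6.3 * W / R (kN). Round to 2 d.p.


Rc = 6.3 * W / R
Rc = 6.3 * 64 / 2158
Rc = 403.2 / 2158
Rc = 0.19 kN

0.19


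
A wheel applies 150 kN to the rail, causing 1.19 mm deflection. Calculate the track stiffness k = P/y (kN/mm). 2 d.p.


Track stiffness k = P / y
k = 150 / 1.19
k = 126.05 kN/mm

126.05


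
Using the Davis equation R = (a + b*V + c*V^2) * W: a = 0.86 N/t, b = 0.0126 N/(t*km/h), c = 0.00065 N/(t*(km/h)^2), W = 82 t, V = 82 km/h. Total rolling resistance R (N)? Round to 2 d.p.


b*V = 0.0126 * 82 = 1.0332
c*V^2 = 0.00065 * 6724 = 4.3706
R_per_t = 0.86 + 1.0332 + 4.3706 = 6.2638 N/t
R_total = 6.2638 * 82 = 513.63 N

513.63


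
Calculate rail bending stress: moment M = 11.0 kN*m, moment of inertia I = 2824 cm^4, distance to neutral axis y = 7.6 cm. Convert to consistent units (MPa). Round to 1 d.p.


Convert units:
M = 11.0 kN*m = 11000000 N*mm
y = 7.6 cm = 76 mm
I = 2824 cm^4 = 28240000 mm^4
sigma = 11000000 * 76 / 28240000
sigma = 29.6 MPa

29.6


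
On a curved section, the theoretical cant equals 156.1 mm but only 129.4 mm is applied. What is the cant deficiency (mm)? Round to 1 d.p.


Cant deficiency = equilibrium cant - actual cant
CD = 156.1 - 129.4
CD = 26.7 mm

26.7


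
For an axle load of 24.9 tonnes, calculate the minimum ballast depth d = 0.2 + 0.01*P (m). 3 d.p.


d = 0.2 + 0.01 * 24.9
d = 0.2 + 0.249
d = 0.449 m

0.449


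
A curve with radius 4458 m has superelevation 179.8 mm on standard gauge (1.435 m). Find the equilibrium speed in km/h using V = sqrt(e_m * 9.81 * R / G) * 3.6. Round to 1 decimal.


Convert cant: e = 179.8 mm = 0.1798 m
V_ms = sqrt(0.1798 * 9.81 * 4458 / 1.435)
V_ms = sqrt(5479.574776) = 74.0241 m/s
V = 74.0241 * 3.6 = 266.5 km/h

266.5


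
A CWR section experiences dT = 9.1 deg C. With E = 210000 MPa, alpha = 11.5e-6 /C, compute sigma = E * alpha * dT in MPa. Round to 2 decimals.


sigma = E * alpha * dT
sigma = 210000 * 11.5e-6 * 9.1
sigma = 2.415 * 9.1
sigma = 21.98 MPa

21.98


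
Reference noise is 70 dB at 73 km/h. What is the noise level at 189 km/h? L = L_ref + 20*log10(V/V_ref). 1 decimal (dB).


V/V_ref = 189 / 73 = 2.589041
log10(2.589041) = 0.413139
20 * 0.413139 = 8.2628
L = 70 + 8.2628 = 78.3 dB

78.3


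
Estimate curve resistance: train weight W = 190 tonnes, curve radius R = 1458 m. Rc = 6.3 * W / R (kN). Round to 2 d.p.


Rc = 6.3 * W / R
Rc = 6.3 * 190 / 1458
Rc = 1197.0 / 1458
Rc = 0.82 kN

0.82


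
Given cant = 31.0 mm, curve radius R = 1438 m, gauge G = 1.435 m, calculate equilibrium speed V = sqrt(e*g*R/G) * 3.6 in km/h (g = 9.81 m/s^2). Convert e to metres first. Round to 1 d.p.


Convert cant: e = 31.0 mm = 0.0310 m
V_ms = sqrt(0.0310 * 9.81 * 1438 / 1.435)
V_ms = sqrt(304.74577) = 17.457 m/s
V = 17.457 * 3.6 = 62.8 km/h

62.8


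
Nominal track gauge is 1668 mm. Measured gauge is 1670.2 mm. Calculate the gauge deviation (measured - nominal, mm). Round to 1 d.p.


Deviation = measured - nominal
Deviation = 1670.2 - 1668
Deviation = 2.2 mm

2.2


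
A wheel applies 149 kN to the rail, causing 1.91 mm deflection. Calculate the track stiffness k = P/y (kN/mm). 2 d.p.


Track stiffness k = P / y
k = 149 / 1.91
k = 78.01 kN/mm

78.01


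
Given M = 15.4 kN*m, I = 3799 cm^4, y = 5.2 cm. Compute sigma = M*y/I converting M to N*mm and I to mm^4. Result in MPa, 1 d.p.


Convert units:
M = 15.4 kN*m = 15400000 N*mm
y = 5.2 cm = 52 mm
I = 3799 cm^4 = 37990000 mm^4
sigma = 15400000 * 52 / 37990000
sigma = 21.1 MPa

21.1


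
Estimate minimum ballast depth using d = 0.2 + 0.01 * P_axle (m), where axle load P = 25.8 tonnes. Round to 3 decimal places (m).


d = 0.2 + 0.01 * 25.8
d = 0.2 + 0.258
d = 0.458 m

0.458


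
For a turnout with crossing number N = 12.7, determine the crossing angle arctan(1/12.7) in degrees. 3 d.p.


1/N = 1/12.7 = 0.07874
angle = arctan(0.07874) = 0.078578 rad
angle = 0.078578 * 180/pi = 4.502 degrees

4.502


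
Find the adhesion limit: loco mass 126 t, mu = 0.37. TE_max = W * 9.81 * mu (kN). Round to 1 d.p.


TE_max = W * g * mu
TE_max = 126 * 9.81 * 0.37
TE_max = 1236.06 * 0.37
TE_max = 457.3 kN

457.3


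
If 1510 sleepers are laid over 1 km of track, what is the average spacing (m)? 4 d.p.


Spacing = 1000 m / number of sleepers
Spacing = 1000 / 1510
Spacing = 0.6623 m

0.6623


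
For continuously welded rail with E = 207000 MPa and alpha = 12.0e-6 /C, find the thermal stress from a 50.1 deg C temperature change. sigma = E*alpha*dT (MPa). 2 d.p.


sigma = E * alpha * dT
sigma = 207000 * 12.0e-6 * 50.1
sigma = 2.484 * 50.1
sigma = 124.45 MPa

124.45


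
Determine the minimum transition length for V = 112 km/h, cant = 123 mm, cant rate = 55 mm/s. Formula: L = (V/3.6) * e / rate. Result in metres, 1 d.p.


Convert speed: V = 112 / 3.6 = 31.1111 m/s
L = 31.1111 * 123 / 55
L = 3826.6667 / 55
L = 69.6 m

69.6


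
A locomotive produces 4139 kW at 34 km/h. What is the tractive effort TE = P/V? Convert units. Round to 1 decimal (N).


Convert: P = 4139 kW = 4139000 W
V = 34 / 3.6 = 9.4444 m/s
TE = 4139000 / 9.4444
TE = 438247.1 N

438247.1


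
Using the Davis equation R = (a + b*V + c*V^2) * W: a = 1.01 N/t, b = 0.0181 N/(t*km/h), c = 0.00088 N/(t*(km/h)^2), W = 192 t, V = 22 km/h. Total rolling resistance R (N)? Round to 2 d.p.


b*V = 0.0181 * 22 = 0.3982
c*V^2 = 0.00088 * 484 = 0.42592
R_per_t = 1.01 + 0.3982 + 0.42592 = 1.83412 N/t
R_total = 1.83412 * 192 = 352.15 N

352.15


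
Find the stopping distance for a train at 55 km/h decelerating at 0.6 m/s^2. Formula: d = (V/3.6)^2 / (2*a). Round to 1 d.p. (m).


Convert speed: V = 55 / 3.6 = 15.2778 m/s
V^2 = 233.4105
d = 233.4105 / (2 * 0.6)
d = 233.4105 / 1.2
d = 194.5 m

194.5


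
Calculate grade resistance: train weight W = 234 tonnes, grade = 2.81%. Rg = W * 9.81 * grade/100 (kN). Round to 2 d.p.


Rg = W * 9.81 * grade / 100
Rg = 234 * 9.81 * 2.81 / 100
Rg = 2295.54 * 0.0281
Rg = 64.50 kN

64.50


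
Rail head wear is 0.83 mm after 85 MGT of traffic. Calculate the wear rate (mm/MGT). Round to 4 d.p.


Wear rate = total wear / cumulative tonnage
Rate = 0.83 / 85
Rate = 0.0098 mm/MGT

0.0098


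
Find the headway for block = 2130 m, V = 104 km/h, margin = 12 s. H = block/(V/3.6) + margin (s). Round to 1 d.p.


V = 104 / 3.6 = 28.8889 m/s
Block traversal time = 2130 / 28.8889 = 73.7308 s
Headway = 73.7308 + 12
Headway = 85.7 s

85.7


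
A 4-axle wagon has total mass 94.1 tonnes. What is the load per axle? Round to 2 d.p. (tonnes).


Load per axle = total weight / number of axles
Load = 94.1 / 4
Load = 23.53 tonnes

23.53


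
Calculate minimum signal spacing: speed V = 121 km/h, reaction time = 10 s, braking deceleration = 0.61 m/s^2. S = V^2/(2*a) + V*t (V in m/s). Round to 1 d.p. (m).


V = 121 / 3.6 = 33.6111 m/s
Braking distance = 33.6111^2 / (2*0.61) = 925.9892 m
Sighting distance = 33.6111 * 10 = 336.1111 m
S = 925.9892 + 336.1111 = 1262.1 m

1262.1


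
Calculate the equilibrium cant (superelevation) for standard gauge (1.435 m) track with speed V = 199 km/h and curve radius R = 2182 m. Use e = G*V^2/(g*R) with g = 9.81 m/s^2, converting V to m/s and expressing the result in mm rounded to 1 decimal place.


Convert speed: V = 199 / 3.6 = 55.2778 m/s
Apply formula: e = 1.435 * 55.2778^2 / (9.81 * 2182)
e = 1.435 * 3055.6327 / 21405.42
e = 0.204847 m = 204.8 mm

204.8


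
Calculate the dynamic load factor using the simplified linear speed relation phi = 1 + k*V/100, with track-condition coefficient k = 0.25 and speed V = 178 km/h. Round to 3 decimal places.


phi = 1 + k * V / 100
phi = 1 + 0.25 * 178 / 100
phi = 1 + 0.445
phi = 1.445

1.445


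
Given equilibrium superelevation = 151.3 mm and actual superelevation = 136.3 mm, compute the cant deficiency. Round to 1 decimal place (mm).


Cant deficiency = equilibrium cant - actual cant
CD = 151.3 - 136.3
CD = 15.0 mm

15.0


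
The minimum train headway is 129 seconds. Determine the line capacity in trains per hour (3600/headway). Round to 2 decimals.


Capacity = 3600 / headway
Capacity = 3600 / 129
Capacity = 27.91 trains/hour

27.91


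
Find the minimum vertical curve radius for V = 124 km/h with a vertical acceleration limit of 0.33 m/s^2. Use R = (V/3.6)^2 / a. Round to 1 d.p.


Convert speed: V = 124 / 3.6 = 34.4444 m/s
V^2 = 1186.4198 m^2/s^2
R_v = 1186.4198 / 0.33
R_v = 3595.2 m

3595.2


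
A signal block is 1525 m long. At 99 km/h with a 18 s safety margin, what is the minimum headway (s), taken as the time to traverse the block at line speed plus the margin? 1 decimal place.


V = 99 / 3.6 = 27.5 m/s
Block traversal time = 1525 / 27.5 = 55.4545 s
Headway = 55.4545 + 18
Headway = 73.5 s

73.5


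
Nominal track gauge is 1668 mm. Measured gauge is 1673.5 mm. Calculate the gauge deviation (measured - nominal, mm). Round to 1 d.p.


Deviation = measured - nominal
Deviation = 1673.5 - 1668
Deviation = 5.5 mm

5.5


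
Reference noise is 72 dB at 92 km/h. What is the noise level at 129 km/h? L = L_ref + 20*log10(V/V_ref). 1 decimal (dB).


V/V_ref = 129 / 92 = 1.402174
log10(1.402174) = 0.146802
20 * 0.146802 = 2.936
L = 72 + 2.936 = 74.9 dB

74.9


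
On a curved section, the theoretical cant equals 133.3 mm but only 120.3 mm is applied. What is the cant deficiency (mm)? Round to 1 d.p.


Cant deficiency = equilibrium cant - actual cant
CD = 133.3 - 120.3
CD = 13.0 mm

13.0


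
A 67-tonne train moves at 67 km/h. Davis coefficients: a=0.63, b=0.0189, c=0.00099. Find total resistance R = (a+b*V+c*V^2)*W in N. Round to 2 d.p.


b*V = 0.0189 * 67 = 1.2663
c*V^2 = 0.00099 * 4489 = 4.44411
R_per_t = 0.63 + 1.2663 + 4.44411 = 6.34041 N/t
R_total = 6.34041 * 67 = 424.81 N

424.81


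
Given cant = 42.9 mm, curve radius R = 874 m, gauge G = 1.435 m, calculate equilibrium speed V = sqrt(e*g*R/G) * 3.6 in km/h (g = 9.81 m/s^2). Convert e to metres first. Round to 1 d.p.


Convert cant: e = 42.9 mm = 0.0429 m
V_ms = sqrt(0.0429 * 9.81 * 874 / 1.435)
V_ms = sqrt(256.321969) = 16.0101 m/s
V = 16.0101 * 3.6 = 57.6 km/h

57.6


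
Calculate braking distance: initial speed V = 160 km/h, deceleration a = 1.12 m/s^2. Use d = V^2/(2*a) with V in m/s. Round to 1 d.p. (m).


Convert speed: V = 160 / 3.6 = 44.4444 m/s
V^2 = 1975.3086
d = 1975.3086 / (2 * 1.12)
d = 1975.3086 / 2.24
d = 881.8 m

881.8


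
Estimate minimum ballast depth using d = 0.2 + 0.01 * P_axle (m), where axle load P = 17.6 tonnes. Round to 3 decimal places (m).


d = 0.2 + 0.01 * 17.6
d = 0.2 + 0.176
d = 0.376 m

0.376


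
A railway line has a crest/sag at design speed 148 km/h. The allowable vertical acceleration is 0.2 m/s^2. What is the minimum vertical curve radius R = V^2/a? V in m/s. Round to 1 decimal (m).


Convert speed: V = 148 / 3.6 = 41.1111 m/s
V^2 = 1690.1235 m^2/s^2
R_v = 1690.1235 / 0.2
R_v = 8450.6 m

8450.6


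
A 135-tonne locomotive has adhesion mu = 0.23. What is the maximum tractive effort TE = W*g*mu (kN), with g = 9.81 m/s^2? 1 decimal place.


TE_max = W * g * mu
TE_max = 135 * 9.81 * 0.23
TE_max = 1324.35 * 0.23
TE_max = 304.6 kN

304.6


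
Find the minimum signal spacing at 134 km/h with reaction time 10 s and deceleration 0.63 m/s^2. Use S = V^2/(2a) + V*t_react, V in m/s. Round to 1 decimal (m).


V = 134 / 3.6 = 37.2222 m/s
Braking distance = 37.2222^2 / (2*0.63) = 1099.5983 m
Sighting distance = 37.2222 * 10 = 372.2222 m
S = 1099.5983 + 372.2222 = 1471.8 m

1471.8


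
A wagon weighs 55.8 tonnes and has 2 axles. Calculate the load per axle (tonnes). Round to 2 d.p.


Load per axle = total weight / number of axles
Load = 55.8 / 2
Load = 27.90 tonnes

27.90


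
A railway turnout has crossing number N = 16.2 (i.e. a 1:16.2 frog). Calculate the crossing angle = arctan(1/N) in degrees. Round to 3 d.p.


1/N = 1/16.2 = 0.061728
angle = arctan(0.061728) = 0.06165 rad
angle = 0.06165 * 180/pi = 3.532 degrees

3.532


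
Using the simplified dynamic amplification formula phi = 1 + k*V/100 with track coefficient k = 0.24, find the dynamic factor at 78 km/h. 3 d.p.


phi = 1 + k * V / 100
phi = 1 + 0.24 * 78 / 100
phi = 1 + 0.1872
phi = 1.187

1.187


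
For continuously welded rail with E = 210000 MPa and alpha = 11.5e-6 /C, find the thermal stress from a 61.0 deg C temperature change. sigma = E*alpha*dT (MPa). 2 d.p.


sigma = E * alpha * dT
sigma = 210000 * 11.5e-6 * 61.0
sigma = 2.415 * 61.0
sigma = 147.32 MPa

147.32


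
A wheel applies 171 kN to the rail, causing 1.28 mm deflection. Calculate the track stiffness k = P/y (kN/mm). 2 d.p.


Track stiffness k = P / y
k = 171 / 1.28
k = 133.59 kN/mm

133.59


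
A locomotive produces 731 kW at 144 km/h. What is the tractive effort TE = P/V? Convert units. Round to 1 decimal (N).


Convert: P = 731 kW = 731000 W
V = 144 / 3.6 = 40.0 m/s
TE = 731000 / 40.0
TE = 18275.0 N

18275.0


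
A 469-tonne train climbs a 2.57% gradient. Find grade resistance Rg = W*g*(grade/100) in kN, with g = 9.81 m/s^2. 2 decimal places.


Rg = W * 9.81 * grade / 100
Rg = 469 * 9.81 * 2.57 / 100
Rg = 4600.89 * 0.0257
Rg = 118.24 kN

118.24


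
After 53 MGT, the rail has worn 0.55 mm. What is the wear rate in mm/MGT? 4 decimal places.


Wear rate = total wear / cumulative tonnage
Rate = 0.55 / 53
Rate = 0.0104 mm/MGT

0.0104


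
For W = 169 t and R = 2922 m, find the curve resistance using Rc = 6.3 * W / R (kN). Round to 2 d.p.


Rc = 6.3 * W / R
Rc = 6.3 * 169 / 2922
Rc = 1064.7 / 2922
Rc = 0.36 kN

0.36


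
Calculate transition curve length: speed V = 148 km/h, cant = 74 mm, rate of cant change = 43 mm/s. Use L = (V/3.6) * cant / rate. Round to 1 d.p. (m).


Convert speed: V = 148 / 3.6 = 41.1111 m/s
L = 41.1111 * 74 / 43
L = 3042.2222 / 43
L = 70.7 m

70.7


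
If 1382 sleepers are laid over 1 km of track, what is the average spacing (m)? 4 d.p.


Spacing = 1000 m / number of sleepers
Spacing = 1000 / 1382
Spacing = 0.7236 m

0.7236


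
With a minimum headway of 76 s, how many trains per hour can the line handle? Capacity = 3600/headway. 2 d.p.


Capacity = 3600 / headway
Capacity = 3600 / 76
Capacity = 47.37 trains/hour

47.37


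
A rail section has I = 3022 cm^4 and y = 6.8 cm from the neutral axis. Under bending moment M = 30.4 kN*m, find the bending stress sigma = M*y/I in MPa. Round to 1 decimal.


Convert units:
M = 30.4 kN*m = 30400000 N*mm
y = 6.8 cm = 68 mm
I = 3022 cm^4 = 30220000 mm^4
sigma = 30400000 * 68 / 30220000
sigma = 68.4 MPa

68.4


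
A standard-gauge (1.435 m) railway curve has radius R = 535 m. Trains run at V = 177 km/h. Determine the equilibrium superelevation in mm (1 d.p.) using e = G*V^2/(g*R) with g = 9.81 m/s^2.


Convert speed: V = 177 / 3.6 = 49.1667 m/s
Apply formula: e = 1.435 * 49.1667^2 / (9.81 * 535)
e = 1.435 * 2417.3611 / 5248.35
e = 0.660953 m = 661.0 mm

661.0


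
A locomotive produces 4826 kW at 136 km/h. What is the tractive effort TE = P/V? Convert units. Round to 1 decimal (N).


Convert: P = 4826 kW = 4826000 W
V = 136 / 3.6 = 37.7778 m/s
TE = 4826000 / 37.7778
TE = 127747.1 N

127747.1


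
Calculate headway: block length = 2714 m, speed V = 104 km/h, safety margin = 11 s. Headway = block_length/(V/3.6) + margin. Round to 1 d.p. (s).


V = 104 / 3.6 = 28.8889 m/s
Block traversal time = 2714 / 28.8889 = 93.9462 s
Headway = 93.9462 + 11
Headway = 104.9 s

104.9


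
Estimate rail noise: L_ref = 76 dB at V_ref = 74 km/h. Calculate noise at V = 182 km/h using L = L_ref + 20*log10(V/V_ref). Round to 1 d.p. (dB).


V/V_ref = 182 / 74 = 2.459459
log10(2.459459) = 0.39084
20 * 0.39084 = 7.8168
L = 76 + 7.8168 = 83.8 dB

83.8


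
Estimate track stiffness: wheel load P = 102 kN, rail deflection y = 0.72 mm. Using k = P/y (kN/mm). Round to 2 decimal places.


Track stiffness k = P / y
k = 102 / 0.72
k = 141.67 kN/mm

141.67


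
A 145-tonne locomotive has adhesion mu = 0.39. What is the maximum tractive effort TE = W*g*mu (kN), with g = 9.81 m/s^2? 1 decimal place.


TE_max = W * g * mu
TE_max = 145 * 9.81 * 0.39
TE_max = 1422.45 * 0.39
TE_max = 554.8 kN

554.8
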